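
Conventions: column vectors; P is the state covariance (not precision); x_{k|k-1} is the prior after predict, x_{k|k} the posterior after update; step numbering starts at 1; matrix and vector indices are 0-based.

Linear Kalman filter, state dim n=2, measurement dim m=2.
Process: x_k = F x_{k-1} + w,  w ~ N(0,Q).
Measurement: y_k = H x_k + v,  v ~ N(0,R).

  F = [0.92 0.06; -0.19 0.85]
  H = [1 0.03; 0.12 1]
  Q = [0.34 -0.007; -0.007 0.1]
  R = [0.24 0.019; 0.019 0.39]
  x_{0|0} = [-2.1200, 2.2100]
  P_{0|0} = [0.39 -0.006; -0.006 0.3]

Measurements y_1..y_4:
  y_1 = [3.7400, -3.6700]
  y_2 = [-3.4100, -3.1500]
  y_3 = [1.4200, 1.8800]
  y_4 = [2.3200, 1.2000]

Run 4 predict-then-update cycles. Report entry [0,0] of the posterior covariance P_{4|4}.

P_post[0,0] = 0.1598

step 1: x^-=[-1.8178, 2.2813]  P^-=[0.6705 -0.0645; -0.0645 0.3328]  S=[0.9069 0.0447; 0.0447 0.7169]  K=[0.7384 -0.0238; -0.0827 0.4585]  nu=[5.4894, -5.7332]  x^+=[2.3716, -0.8015]  P^+=[0.1772 -0.0165; -0.0165 0.1792]
step 2: x^-=[2.1338, -1.1318]  P^-=[0.4888 -0.0416; -0.0416 0.2412]  S=[0.7266 0.0432; 0.0432 0.6283]  K=[0.6722 -0.0190; -0.0699 0.3808]  nu=[-5.5098, -2.2742]  x^+=[-1.5269, -1.6128]  P^+=[0.1614 -0.0140; -0.0140 0.1489]
step 3: x^-=[-1.5015, -1.0808]  P^-=[0.4756 -0.0384; -0.0384 0.2179]  S=[0.7135 0.0441; 0.0441 0.6055]  K=[0.6661 -0.0176; -0.0667 0.3571]  nu=[2.9539, 3.1410]  x^+=[0.4106, -0.1563]  P^+=[0.1599 -0.0134; -0.0134 0.1396]
step 4: x^-=[0.3683, -0.2108]  P^-=[0.4744 -0.0382; -0.0382 0.2110]  S=[0.7123 0.0439; 0.0439 0.5986]  K=[0.6655 -0.0175; -0.0663 0.3496]  nu=[1.9580, 1.3666]  x^+=[1.6474, 0.1372]  P^+=[0.1598 -0.0134; -0.0134 0.1367]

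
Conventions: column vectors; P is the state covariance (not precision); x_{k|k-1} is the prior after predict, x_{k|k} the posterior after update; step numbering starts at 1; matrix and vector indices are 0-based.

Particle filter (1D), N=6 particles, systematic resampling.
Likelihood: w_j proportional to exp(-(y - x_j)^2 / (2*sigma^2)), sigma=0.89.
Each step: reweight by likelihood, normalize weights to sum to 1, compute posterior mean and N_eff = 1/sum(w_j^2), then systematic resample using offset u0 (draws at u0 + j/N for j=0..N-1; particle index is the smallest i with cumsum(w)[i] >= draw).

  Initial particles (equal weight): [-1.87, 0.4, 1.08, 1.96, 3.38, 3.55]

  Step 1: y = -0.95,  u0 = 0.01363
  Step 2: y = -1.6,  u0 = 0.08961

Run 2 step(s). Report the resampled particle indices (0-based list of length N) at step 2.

resampled_idx = [0, 1, 1, 2, 3, 3]

step 1: w=[0.5971, 0.3224, 0.0756, 0.0049, 0.0000, 0.0000]  mean=-0.8964  Neff=2.1448  idx=[0, 0, 0, 0, 1, 1]
step 2: w=[0.2399, 0.2399, 0.2399, 0.2399, 0.0201, 0.0201]  mean=-1.7787  Neff=4.3272  idx=[0, 1, 1, 2, 3, 3]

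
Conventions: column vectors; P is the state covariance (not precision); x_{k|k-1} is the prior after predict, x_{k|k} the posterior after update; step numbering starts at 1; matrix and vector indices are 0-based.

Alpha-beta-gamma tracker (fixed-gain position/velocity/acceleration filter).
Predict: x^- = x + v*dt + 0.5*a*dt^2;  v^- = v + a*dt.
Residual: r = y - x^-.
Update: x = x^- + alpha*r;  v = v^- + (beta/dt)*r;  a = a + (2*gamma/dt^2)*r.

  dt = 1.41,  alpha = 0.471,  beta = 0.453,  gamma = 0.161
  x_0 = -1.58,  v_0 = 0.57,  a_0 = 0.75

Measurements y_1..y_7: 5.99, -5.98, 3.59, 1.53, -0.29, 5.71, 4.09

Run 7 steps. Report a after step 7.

a_post = 1.3658

step 1: x_pred=-0.0308  r=6.0208  x^+=2.8050  v^+=3.5618  a^+=1.7251
step 2: x_pred=9.5421  r=-15.5221  x^+=2.2312  v^+=1.0074  a^+=-0.7889
step 3: x_pred=2.8674  r=0.7226  x^+=3.2078  v^+=0.1272  a^+=-0.6718
step 4: x_pred=2.7193  r=-1.1893  x^+=2.1592  v^+=-1.2022  a^+=-0.8645
step 5: x_pred=-0.3952  r=0.1052  x^+=-0.3457  v^+=-2.3873  a^+=-0.8474
step 6: x_pred=-4.5541  r=10.2641  x^+=0.2803  v^+=-0.2845  a^+=0.8150
step 7: x_pred=0.6893  r=3.4007  x^+=2.2910  v^+=1.9572  a^+=1.3658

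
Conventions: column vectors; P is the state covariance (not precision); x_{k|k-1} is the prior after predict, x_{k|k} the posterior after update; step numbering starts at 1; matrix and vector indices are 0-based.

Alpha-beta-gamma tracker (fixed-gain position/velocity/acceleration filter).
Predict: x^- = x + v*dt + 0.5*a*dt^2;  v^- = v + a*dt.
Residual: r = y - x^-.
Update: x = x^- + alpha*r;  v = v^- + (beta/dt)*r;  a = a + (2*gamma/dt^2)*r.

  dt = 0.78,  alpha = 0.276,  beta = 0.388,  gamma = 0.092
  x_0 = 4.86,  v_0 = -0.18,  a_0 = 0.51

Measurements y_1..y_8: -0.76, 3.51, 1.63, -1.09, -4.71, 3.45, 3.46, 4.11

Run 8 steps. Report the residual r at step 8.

resid = -0.7784

step 1: x_pred=4.8747  r=-5.6347  x^+=3.3196  v^+=-2.5851  a^+=-1.1941
step 2: x_pred=0.9399  r=2.5701  x^+=1.6492  v^+=-2.2381  a^+=-0.4168
step 3: x_pred=-0.2233  r=1.8533  x^+=0.2882  v^+=-1.6413  a^+=0.1436
step 4: x_pred=-0.9483  r=-0.1417  x^+=-0.9874  v^+=-1.5998  a^+=0.1008
step 5: x_pred=-2.2046  r=-2.5054  x^+=-2.8961  v^+=-2.7674  a^+=-0.6569
step 6: x_pred=-5.2545  r=8.7045  x^+=-2.8521  v^+=1.0501  a^+=1.9756
step 7: x_pred=-1.4320  r=4.8920  x^+=-0.0818  v^+=5.0245  a^+=3.4551
step 8: x_pred=4.8884  r=-0.7784  x^+=4.6735  v^+=7.3323  a^+=3.2197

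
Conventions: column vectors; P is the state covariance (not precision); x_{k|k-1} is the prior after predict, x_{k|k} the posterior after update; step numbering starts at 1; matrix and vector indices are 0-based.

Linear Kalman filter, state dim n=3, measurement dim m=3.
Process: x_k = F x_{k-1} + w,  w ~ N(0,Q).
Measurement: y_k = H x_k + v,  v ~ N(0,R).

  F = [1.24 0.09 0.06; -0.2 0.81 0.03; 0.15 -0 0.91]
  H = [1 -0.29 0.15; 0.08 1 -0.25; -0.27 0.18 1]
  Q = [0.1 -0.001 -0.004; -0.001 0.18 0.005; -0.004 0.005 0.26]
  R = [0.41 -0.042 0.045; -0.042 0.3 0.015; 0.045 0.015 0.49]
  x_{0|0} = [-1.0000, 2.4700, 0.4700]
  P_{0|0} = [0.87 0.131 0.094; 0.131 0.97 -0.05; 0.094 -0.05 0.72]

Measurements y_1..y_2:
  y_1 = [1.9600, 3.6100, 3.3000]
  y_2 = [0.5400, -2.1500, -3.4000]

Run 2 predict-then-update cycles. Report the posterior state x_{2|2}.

x_post = [1.4690, -0.0777, -0.1980]

step 1: x^-=[-0.9895, 2.2148, 0.2777]  P^-=[1.4908 -0.0157 0.3017; -0.0157 0.8059 -0.0391; 0.3017 -0.0391 0.9015]  S=[2.0919 -0.2861 0.0313; -0.2861 1.1767 -0.0863; 0.0313 -0.0863 1.3508]  K=[0.7656 0.2041 -0.0814; -0.0290 0.6943 0.1266; 0.1897 -0.1148 0.5901]  nu=[3.5501, 1.5438, 2.3565]  x^+=[1.8516, 3.4823, 2.1647]  P^+=[0.2971 0.0225 0.0738; 0.0225 0.2191 0.0378; 0.0738 0.0378 0.3091]
step 2: x^-=[2.7393, 2.5152, 2.2476]  P^-=[0.5762 -0.0322 0.1555; -0.0322 0.3295 0.0220; 0.1555 0.0220 0.5428]  S=[1.0895 -0.1753 0.0887; -0.1753 0.6448 -0.0216; 0.0887 -0.0216 1.0126]  K=[0.5822 0.1178 -0.0543; -0.0437 0.4901 0.1032; 0.1564 -0.0983 0.4827]  nu=[-1.8070, -4.3225, -5.3607]  x^+=[1.4690, -0.0777, -0.1980]  P^+=[0.2243 0.0073 0.0606; 0.0073 0.1573 0.0296; 0.0606 0.0296 0.2531]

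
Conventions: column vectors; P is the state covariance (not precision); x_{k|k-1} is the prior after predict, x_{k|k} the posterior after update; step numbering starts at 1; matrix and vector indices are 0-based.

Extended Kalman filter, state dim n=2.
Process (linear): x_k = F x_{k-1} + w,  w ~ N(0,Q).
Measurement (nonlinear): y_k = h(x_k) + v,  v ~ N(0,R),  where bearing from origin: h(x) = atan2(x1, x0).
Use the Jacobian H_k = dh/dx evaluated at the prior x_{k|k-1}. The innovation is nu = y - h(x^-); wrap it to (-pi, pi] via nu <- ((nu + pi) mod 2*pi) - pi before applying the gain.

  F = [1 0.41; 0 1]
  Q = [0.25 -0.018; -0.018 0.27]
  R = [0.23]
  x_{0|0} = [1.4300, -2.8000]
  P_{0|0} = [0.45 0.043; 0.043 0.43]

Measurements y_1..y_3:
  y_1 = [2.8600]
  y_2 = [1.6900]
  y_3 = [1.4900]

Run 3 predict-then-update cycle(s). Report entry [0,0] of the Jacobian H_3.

step 1: x^-=[0.2820, -2.8000]  P^-=[0.8075 0.2013; 0.2013 0.7000]  H_jac=[0.3536 0.0356]  S=[0.3369]  K=[0.8687; 0.2852]  nu=[-1.9528]  x^+=[-1.4145, -3.3570]  P^+=[0.5533 0.1178; 0.1178 0.6726]
step 2: x^-=[-2.7908, -3.3570]  P^-=[1.0130 0.3756; 0.3756 0.9426]  H_jac=[0.1761 -0.1464]  S=[0.2623]  K=[0.4706; -0.2740]  nu=[-2.3288]  x^+=[-3.8868, -2.7188]  P^+=[0.9549 0.4094; 0.4094 0.9229]
step 3: x^-=[-5.0015, -2.7188]  P^-=[1.6957 0.7698; 0.7698 1.1929]  H_jac=[0.0839 -0.1543]  S=[0.2504]  K=[0.0937; -0.4773]  nu=[-2.1495]  x^+=[-5.2029, -1.6928]  P^+=[1.6935 0.7810; 0.7810 1.1358]

H_jac[0,0] = 0.0839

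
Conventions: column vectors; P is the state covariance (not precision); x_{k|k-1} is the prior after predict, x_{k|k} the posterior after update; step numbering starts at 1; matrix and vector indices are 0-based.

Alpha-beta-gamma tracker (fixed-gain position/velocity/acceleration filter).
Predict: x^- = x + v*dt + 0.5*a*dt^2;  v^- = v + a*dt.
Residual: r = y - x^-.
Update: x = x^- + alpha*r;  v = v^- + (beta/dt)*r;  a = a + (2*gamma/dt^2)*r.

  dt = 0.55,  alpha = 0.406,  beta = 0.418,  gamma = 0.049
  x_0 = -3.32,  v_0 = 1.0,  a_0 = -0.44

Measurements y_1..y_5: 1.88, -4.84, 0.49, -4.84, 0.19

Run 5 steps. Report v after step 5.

v_post = -0.9721

step 1: x_pred=-2.8365  r=4.7165  x^+=-0.9216  v^+=4.3426  a^+=1.0880
step 2: x_pred=1.6313  r=-6.4713  x^+=-0.9960  v^+=0.0228  a^+=-1.0085
step 3: x_pred=-1.1360  r=1.6260  x^+=-0.4759  v^+=0.7039  a^+=-0.4817
step 4: x_pred=-0.1616  r=-4.6784  x^+=-2.0610  v^+=-3.1167  a^+=-1.9974
step 5: x_pred=-4.0773  r=4.2673  x^+=-2.3448  v^+=-0.9721  a^+=-0.6149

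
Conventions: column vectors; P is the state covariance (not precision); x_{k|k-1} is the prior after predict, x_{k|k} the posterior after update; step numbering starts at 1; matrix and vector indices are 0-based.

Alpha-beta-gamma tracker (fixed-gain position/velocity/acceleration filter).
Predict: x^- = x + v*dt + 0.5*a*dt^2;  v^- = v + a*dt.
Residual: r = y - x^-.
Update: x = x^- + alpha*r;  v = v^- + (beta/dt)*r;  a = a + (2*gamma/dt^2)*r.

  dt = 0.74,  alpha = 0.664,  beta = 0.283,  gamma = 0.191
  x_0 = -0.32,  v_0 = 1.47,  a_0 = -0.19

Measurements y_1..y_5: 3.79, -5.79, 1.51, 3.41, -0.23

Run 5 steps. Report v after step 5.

v_post = -0.2960

step 1: x_pred=0.7158  r=3.0742  x^+=2.7571  v^+=2.5051  a^+=1.9545
step 2: x_pred=5.1460  r=-10.9360  x^+=-2.1155  v^+=-0.2308  a^+=-5.6743
step 3: x_pred=-3.8399  r=5.3499  x^+=-0.2876  v^+=-2.3838  a^+=-1.9422
step 4: x_pred=-2.5834  r=5.9934  x^+=1.3962  v^+=-1.5290  a^+=2.2387
step 5: x_pred=0.8777  r=-1.1077  x^+=0.1422  v^+=-0.2960  a^+=1.4660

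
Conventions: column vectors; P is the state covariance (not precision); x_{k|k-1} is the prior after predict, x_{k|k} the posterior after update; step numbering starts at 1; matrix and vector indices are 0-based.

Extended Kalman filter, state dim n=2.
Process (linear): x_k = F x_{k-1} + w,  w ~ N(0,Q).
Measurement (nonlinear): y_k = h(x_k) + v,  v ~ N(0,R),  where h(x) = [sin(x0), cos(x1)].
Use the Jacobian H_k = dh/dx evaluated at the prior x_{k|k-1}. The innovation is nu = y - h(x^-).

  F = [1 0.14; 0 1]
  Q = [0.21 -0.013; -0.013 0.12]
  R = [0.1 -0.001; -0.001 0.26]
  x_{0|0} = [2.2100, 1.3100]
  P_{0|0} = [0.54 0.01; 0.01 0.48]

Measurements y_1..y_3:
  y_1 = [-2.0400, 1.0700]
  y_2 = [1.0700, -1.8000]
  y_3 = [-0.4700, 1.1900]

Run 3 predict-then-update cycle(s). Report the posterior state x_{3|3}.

x_post = [6.1805, 1.1982]

step 1: x^-=[2.3934, 1.3100]  P^-=[0.7622 0.0642; 0.0642 0.6000]  H_jac=[-0.7329 0.0000; 0.0000 -0.9662]  S=[0.5094 0.0445; 0.0445 0.8201]  K=[-1.0952 -0.0163; -0.0308 -0.7052]  nu=[-2.7203, 0.8121]  x^+=[5.3594, 0.8211]  P^+=[0.1494 0.0032; 0.0032 0.1897]
step 2: x^-=[5.4743, 0.8211]  P^-=[0.3640 0.0168; 0.0168 0.3097]  H_jac=[0.6903 0.0000; 0.0000 -0.7319]  S=[0.2735 -0.0095; -0.0095 0.4259]  K=[0.9186 -0.0084; 0.0240 -0.5317]  nu=[1.7935, -2.4814]  x^+=[7.1427, 2.1835]  P^+=[0.1331 0.0042; 0.0042 0.1889]
step 3: x^-=[7.4484, 2.1835]  P^-=[0.3480 0.0177; 0.0177 0.3089]  H_jac=[0.3945 0.0000; 0.0000 -0.8181]  S=[0.1542 -0.0067; -0.0067 0.4668]  K=[0.8897 -0.0182; 0.0217 -0.5411]  nu=[-1.3889, 1.7651]  x^+=[6.1805, 1.1982]  P^+=[0.2256 0.0069; 0.0069 0.1720]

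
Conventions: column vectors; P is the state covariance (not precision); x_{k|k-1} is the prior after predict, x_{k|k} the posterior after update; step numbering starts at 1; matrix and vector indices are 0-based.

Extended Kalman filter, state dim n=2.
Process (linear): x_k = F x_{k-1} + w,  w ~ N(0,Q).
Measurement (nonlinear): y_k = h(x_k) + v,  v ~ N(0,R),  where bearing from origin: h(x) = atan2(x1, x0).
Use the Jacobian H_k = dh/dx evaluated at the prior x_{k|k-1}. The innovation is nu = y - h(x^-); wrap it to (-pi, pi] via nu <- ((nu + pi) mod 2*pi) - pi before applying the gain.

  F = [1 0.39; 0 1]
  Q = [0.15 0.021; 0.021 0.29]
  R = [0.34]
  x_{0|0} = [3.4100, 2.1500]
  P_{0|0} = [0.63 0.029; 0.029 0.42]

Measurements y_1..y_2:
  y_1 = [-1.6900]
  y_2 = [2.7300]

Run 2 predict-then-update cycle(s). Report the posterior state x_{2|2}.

x_post = [5.2384, 2.4739]

step 1: x^-=[4.2485, 2.1500]  P^-=[0.8665 0.2138; 0.2138 0.7100]  H_jac=[-0.0948 0.1874]  S=[0.3651]  K=[-0.1153; 0.3089]  nu=[-2.1585]  x^+=[4.4974, 1.4833]  P^+=[0.8616 0.2268; 0.2268 0.6752]
step 2: x^-=[5.0759, 1.4833]  P^-=[1.2912 0.5111; 0.5111 0.9652]  H_jac=[-0.0530 0.1815]  S=[0.3656]  K=[0.0664; 0.4050]  nu=[2.4457]  x^+=[5.2384, 2.4739]  P^+=[1.2896 0.5013; 0.5013 0.9052]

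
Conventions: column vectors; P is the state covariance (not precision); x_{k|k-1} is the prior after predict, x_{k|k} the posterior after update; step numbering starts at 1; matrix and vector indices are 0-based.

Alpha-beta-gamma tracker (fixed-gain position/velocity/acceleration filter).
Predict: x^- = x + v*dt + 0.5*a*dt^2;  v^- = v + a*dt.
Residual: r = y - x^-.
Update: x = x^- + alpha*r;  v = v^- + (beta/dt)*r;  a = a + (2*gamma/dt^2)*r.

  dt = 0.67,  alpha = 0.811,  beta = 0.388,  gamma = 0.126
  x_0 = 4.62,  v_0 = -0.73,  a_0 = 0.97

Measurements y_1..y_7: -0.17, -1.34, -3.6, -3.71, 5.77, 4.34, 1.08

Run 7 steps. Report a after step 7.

a_post = -0.1256

step 1: x_pred=4.3486  r=-4.5186  x^+=0.6840  v^+=-2.6969  a^+=-1.5666
step 2: x_pred=-1.4745  r=0.1345  x^+=-1.3654  v^+=-3.6686  a^+=-1.4911
step 3: x_pred=-4.1581  r=0.5581  x^+=-3.7055  v^+=-4.3445  a^+=-1.1778
step 4: x_pred=-6.8806  r=3.1706  x^+=-4.3093  v^+=-3.2975  a^+=0.6021
step 5: x_pred=-6.3834  r=12.1534  x^+=3.4730  v^+=4.1440  a^+=7.4247
step 6: x_pred=7.9159  r=-3.5759  x^+=5.0159  v^+=7.0477  a^+=5.4172
step 7: x_pred=10.9537  r=-9.8737  x^+=2.9461  v^+=4.9593  a^+=-0.1256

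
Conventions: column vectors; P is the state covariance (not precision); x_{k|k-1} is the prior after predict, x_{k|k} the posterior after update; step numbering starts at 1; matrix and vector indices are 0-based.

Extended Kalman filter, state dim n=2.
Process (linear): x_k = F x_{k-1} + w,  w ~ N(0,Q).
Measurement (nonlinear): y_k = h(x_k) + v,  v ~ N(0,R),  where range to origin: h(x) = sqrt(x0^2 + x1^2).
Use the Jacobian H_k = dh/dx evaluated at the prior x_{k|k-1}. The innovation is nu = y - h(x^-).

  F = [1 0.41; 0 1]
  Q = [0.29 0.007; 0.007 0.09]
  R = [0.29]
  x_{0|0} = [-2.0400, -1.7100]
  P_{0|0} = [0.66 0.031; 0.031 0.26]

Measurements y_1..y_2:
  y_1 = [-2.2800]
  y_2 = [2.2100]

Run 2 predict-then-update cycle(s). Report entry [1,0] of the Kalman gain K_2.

K[1,0] = -0.0809

step 1: x^-=[-2.7411, -1.7100]  P^-=[1.0191 0.1446; 0.1446 0.3500]  H_jac=[-0.8484 -0.5293]  S=[1.2515]  K=[-0.7520; -0.2460]  nu=[-5.5107]  x^+=[1.4032, -0.3541]  P^+=[0.3113 -0.0870; -0.0870 0.2742]
step 2: x^-=[1.2580, -0.3541]  P^-=[0.5761 0.0325; 0.0325 0.3642]  H_jac=[0.9626 -0.2710]  S=[0.8336]  K=[0.6547; -0.0809]  nu=[0.9031]  x^+=[1.8492, -0.4272]  P^+=[0.2188 0.0766; 0.0766 0.3588]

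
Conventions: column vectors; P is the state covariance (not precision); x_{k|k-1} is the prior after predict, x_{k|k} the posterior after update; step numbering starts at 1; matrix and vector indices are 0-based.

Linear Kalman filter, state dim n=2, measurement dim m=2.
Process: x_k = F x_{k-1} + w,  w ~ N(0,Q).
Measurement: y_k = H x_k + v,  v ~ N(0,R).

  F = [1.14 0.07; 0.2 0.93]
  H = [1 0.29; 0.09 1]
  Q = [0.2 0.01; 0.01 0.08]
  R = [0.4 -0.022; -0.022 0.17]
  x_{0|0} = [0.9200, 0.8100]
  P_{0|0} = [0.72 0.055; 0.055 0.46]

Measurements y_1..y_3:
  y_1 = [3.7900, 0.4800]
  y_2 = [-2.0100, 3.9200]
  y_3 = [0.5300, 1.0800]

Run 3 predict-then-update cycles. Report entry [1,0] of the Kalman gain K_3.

step 1: x^-=[1.1055, 0.9373]  P^-=[1.1467 0.2632; 0.2632 0.5271]  S=[1.7437 0.5041; 0.5041 0.7538]  K=[0.6953 0.0210; 0.0339 0.7081]  nu=[2.4127, -0.5568]  x^+=[2.7714, 0.6248]  P^+=[0.2886 -0.0377; -0.0377 0.1230]
step 2: x^-=[3.2031, 1.1354]  P^-=[0.5697 0.0433; 0.0433 0.1839]  S=[1.0102 0.1271; 0.1271 0.3663]  K=[0.5686 0.0610; 0.0326 0.5014]  nu=[-5.5424, 2.4963]  x^+=[0.2037, 2.2062]  P^+=[0.2328 -0.0231; -0.0231 0.0866]
step 3: x^-=[0.3867, 2.0925]  P^-=[0.4993 0.0439; 0.0439 0.1556]  S=[0.9379 0.1131; 0.1131 0.3376]  K=[0.5359 0.0836; 0.0395 0.4595]  nu=[-0.4635, -1.0473]  x^+=[0.0507, 1.5930]  P^+=[0.2175 -0.0171; -0.0171 0.0788]

K[1,0] = 0.0395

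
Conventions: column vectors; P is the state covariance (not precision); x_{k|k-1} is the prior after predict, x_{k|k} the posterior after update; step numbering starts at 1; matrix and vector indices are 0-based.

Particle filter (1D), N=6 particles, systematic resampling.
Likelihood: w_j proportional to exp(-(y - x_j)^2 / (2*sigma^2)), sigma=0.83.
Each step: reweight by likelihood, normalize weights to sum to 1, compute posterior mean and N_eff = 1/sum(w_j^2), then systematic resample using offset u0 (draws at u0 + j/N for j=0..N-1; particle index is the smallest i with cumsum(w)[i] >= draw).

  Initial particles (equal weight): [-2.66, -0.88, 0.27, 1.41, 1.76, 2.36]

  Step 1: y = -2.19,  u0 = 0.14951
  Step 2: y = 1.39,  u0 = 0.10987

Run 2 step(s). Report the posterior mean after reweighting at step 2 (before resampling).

step 1: w=[0.7394, 0.2498, 0.0107, 0.0001, 0.0000, 0.0000]  mean=-2.1836  Neff=1.6415  idx=[0, 0, 0, 0, 1, 1]
step 2: w=[0.0001, 0.0001, 0.0001, 0.0001, 0.4997, 0.4997]  mean=-0.8810  Neff=2.0023  idx=[4, 4, 4, 5, 5, 5]

post_mean = -0.8810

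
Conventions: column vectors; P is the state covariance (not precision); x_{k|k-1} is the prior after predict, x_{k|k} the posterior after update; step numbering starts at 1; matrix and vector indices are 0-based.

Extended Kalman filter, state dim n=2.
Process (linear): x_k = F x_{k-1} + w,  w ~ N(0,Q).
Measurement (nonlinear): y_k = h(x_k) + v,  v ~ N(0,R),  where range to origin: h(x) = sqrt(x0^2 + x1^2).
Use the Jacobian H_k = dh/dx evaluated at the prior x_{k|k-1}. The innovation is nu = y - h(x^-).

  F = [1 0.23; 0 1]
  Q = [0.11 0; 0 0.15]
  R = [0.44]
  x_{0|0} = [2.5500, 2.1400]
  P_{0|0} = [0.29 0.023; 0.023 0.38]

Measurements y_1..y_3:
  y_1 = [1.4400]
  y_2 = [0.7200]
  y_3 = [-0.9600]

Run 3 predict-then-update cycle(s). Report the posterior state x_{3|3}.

x_post = [0.6472, -0.1475]

step 1: x^-=[3.0422, 2.1400]  P^-=[0.4307 0.1104; 0.1104 0.5300]  H_jac=[0.8179 0.5753]  S=[1.0075]  K=[0.4127; 0.3923]  nu=[-2.2795]  x^+=[2.1015, 1.2457]  P^+=[0.2591 -0.0527; -0.0527 0.3749]
step 2: x^-=[2.3880, 1.2457]  P^-=[0.3647 0.0335; 0.0335 0.5249]  H_jac=[0.8866 0.4625]  S=[0.8665]  K=[0.3911; 0.3145]  nu=[-1.9734]  x^+=[1.6163, 0.6251]  P^+=[0.2322 -0.0730; -0.0730 0.4392]
step 3: x^-=[1.7600, 0.6251]  P^-=[0.3318 0.0280; 0.0280 0.5892]  H_jac=[0.9423 0.3347]  S=[0.8183]  K=[0.3936; 0.2732]  nu=[-2.8277]  x^+=[0.6472, -0.1475]  P^+=[0.2051 -0.0600; -0.0600 0.5282]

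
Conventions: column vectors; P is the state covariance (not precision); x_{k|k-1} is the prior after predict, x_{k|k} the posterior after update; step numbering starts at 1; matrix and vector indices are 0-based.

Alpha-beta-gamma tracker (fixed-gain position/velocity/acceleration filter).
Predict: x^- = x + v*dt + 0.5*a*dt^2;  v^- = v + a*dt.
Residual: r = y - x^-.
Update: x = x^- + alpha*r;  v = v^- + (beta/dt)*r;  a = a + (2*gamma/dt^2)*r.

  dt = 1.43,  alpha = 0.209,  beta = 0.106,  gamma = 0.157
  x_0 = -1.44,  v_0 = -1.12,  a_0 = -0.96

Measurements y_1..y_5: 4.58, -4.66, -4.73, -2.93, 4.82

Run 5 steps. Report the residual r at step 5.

step 1: x_pred=-4.0232  r=8.6032  x^+=-2.2251  v^+=-1.8551  a^+=0.3610
step 2: x_pred=-4.5087  r=-0.1513  x^+=-4.5403  v^+=-1.3500  a^+=0.3378
step 3: x_pred=-6.1255  r=1.3955  x^+=-5.8338  v^+=-0.7635  a^+=0.5521
step 4: x_pred=-6.3611  r=3.4311  x^+=-5.6440  v^+=0.2803  a^+=1.0789
step 5: x_pred=-4.1400  r=8.9600  x^+=-2.2674  v^+=2.4874  a^+=2.4548

resid = 8.9600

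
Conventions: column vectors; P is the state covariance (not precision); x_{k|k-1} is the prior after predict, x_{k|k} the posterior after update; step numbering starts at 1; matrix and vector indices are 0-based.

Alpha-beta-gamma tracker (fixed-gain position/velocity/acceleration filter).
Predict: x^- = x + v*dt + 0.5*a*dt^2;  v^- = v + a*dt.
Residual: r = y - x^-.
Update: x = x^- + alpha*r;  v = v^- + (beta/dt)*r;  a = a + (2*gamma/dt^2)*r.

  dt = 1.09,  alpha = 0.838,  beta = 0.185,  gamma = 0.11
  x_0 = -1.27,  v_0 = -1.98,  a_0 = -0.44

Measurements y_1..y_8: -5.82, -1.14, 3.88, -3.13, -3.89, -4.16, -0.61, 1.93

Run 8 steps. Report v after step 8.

v_post = 1.8384

step 1: x_pred=-3.6896  r=-2.1304  x^+=-5.4749  v^+=-2.8212  a^+=-0.8345
step 2: x_pred=-9.0457  r=7.9057  x^+=-2.4207  v^+=-2.3890  a^+=0.6294
step 3: x_pred=-4.6508  r=8.5308  x^+=2.4980  v^+=-0.2550  a^+=2.2091
step 4: x_pred=3.5323  r=-6.6623  x^+=-2.0507  v^+=1.0221  a^+=0.9754
step 5: x_pred=-0.3572  r=-3.5328  x^+=-3.3177  v^+=1.4857  a^+=0.3212
step 6: x_pred=-1.5075  r=-2.6525  x^+=-3.7303  v^+=1.3856  a^+=-0.1699
step 7: x_pred=-2.3209  r=1.7109  x^+=-0.8872  v^+=1.4908  a^+=0.1469
step 8: x_pred=0.8250  r=1.1050  x^+=1.7510  v^+=1.8384  a^+=0.3515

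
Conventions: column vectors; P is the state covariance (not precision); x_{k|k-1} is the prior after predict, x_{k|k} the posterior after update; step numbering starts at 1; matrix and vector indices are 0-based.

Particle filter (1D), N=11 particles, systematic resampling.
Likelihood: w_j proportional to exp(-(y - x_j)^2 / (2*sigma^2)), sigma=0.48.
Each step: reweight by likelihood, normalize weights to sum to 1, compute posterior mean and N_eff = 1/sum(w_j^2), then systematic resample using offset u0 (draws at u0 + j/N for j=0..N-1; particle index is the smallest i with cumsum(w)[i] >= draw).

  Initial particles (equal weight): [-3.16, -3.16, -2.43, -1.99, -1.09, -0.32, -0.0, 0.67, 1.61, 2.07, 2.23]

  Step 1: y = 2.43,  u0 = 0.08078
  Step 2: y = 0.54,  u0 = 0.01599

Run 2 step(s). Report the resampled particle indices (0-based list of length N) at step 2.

resampled_idx = [0, 0, 0, 0, 0, 0, 0, 0, 1, 3, 6]

step 1: w=[0.0000, 0.0000, 0.0000, 0.0000, 0.0000, 0.0000, 0.0000, 0.0006, 0.1220, 0.3962, 0.4812]  mean=2.0900  Neff=2.4790  idx=[8, 9, 9, 9, 9, 10, 10, 10, 10, 10, 10]
step 2: w=[0.6921, 0.0516, 0.0516, 0.0516, 0.0516, 0.0169, 0.0169, 0.0169, 0.0169, 0.0169, 0.0169]  mean=1.7678  Neff=2.0348  idx=[0, 0, 0, 0, 0, 0, 0, 0, 1, 3, 6]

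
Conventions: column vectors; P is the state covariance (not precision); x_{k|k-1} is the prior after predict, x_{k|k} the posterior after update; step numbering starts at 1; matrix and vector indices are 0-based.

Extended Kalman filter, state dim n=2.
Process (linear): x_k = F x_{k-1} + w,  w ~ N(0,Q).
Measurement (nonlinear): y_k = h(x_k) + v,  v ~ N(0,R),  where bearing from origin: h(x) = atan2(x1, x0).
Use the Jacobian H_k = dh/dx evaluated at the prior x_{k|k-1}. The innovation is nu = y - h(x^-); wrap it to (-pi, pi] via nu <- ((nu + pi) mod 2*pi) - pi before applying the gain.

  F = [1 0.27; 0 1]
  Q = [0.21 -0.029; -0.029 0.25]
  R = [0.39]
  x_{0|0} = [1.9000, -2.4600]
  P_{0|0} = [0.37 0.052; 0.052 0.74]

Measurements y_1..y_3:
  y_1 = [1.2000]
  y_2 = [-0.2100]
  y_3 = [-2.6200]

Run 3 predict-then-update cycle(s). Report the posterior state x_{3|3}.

x_post = [0.8043, -2.6207]

step 1: x^-=[1.2358, -2.4600]  P^-=[0.6620 0.2228; 0.2228 0.9900]  H_jac=[0.3246 0.1631]  S=[0.5097]  K=[0.4929; 0.4586]  nu=[2.3053]  x^+=[2.3721, -1.4027]  P^+=[0.5382 0.1076; 0.1076 0.8828]
step 2: x^-=[1.9934, -1.4027]  P^-=[0.8706 0.3169; 0.3169 1.1328]  H_jac=[0.2361 0.3355]  S=[0.6163]  K=[0.5061; 0.7382]  nu=[0.4032]  x^+=[2.1974, -1.1051]  P^+=[0.7128 0.0867; 0.0867 0.7970]
step 3: x^-=[1.8991, -1.1051]  P^-=[1.0277 0.2729; 0.2729 1.0470]  H_jac=[0.2289 0.3934]  S=[0.6550]  K=[0.5230; 0.7242]  nu=[-2.0930]  x^+=[0.8043, -2.6207]  P^+=[0.8485 0.0248; 0.0248 0.7035]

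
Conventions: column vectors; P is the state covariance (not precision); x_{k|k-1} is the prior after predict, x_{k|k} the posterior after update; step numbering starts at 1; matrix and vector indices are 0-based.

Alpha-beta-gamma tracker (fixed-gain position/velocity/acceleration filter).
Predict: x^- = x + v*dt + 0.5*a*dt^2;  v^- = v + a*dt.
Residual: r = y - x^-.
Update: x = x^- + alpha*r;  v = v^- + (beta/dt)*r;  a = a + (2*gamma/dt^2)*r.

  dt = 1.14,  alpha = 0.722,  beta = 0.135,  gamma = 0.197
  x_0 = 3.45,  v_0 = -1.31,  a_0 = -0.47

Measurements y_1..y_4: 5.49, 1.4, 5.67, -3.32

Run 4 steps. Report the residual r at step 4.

step 1: x_pred=1.6512  r=3.8388  x^+=4.4228  v^+=-1.3912  a^+=0.6938
step 2: x_pred=3.2877  r=-1.8877  x^+=1.9248  v^+=-0.8238  a^+=0.1215
step 3: x_pred=1.0646  r=4.6054  x^+=4.3897  v^+=-0.1399  a^+=1.5177
step 4: x_pred=5.2165  r=-8.5365  x^+=-0.9469  v^+=0.5794  a^+=-1.0703

resid = -8.5365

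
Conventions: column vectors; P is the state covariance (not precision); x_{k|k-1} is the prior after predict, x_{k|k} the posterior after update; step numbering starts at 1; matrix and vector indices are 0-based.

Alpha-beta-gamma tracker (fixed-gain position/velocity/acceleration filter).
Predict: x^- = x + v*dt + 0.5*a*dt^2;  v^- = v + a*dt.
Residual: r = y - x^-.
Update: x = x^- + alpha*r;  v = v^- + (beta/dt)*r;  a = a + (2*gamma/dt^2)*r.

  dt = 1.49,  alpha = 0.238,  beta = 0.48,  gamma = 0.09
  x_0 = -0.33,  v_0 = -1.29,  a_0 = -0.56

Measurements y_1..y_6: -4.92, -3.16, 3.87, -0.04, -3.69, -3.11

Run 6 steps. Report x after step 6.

x_post = 5.5995

step 1: x_pred=-2.8737  r=-2.0463  x^+=-3.3607  v^+=-2.7836  a^+=-0.7259
step 2: x_pred=-8.3141  r=5.1541  x^+=-7.0874  v^+=-2.2048  a^+=-0.3080
step 3: x_pred=-10.7145  r=14.5845  x^+=-7.2434  v^+=2.0346  a^+=0.8745
step 4: x_pred=-3.2412  r=3.2012  x^+=-2.4793  v^+=4.3688  a^+=1.1340
step 5: x_pred=5.2890  r=-8.9790  x^+=3.1520  v^+=3.1659  a^+=0.4060
step 6: x_pred=8.3198  r=-11.4298  x^+=5.5995  v^+=0.0887  a^+=-0.5207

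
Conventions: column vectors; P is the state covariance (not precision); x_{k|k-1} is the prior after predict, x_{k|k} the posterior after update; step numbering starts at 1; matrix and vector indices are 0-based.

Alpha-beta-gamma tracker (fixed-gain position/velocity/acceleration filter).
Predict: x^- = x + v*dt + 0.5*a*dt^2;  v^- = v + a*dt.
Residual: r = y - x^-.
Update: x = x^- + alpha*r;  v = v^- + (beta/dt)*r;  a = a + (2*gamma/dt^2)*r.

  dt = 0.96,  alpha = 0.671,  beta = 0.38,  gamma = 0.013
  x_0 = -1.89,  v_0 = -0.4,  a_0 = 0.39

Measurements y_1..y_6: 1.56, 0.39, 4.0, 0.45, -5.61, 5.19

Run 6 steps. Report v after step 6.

v_post = 1.7096

step 1: x_pred=-2.0943  r=3.6543  x^+=0.3577  v^+=1.4209  a^+=0.4931
step 2: x_pred=1.9490  r=-1.5590  x^+=0.9029  v^+=1.2772  a^+=0.4491
step 3: x_pred=2.3359  r=1.6641  x^+=3.4525  v^+=2.3670  a^+=0.4961
step 4: x_pred=5.9534  r=-5.5034  x^+=2.2606  v^+=0.6648  a^+=0.3408
step 5: x_pred=3.0558  r=-8.6658  x^+=-2.7589  v^+=-2.4383  a^+=0.0963
step 6: x_pred=-5.0553  r=10.2453  x^+=1.8193  v^+=1.7096  a^+=0.3854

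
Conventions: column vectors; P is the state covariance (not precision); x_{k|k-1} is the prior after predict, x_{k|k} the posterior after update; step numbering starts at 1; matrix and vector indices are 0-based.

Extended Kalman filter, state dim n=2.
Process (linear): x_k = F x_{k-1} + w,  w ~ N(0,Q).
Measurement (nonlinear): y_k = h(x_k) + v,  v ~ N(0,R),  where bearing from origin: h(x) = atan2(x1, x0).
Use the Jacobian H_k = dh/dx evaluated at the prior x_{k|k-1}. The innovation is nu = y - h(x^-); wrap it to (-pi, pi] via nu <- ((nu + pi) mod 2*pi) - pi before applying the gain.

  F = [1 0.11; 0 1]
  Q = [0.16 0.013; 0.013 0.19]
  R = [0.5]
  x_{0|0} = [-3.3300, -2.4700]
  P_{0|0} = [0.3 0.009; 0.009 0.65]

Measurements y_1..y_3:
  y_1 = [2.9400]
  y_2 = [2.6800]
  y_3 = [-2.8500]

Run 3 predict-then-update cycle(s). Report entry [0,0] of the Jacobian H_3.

step 1: x^-=[-3.6017, -2.4700]  P^-=[0.4698 0.0935; 0.0935 0.8400]  H_jac=[0.1295 -0.1888]  S=[0.5333]  K=[0.0810; -0.2748]  nu=[-0.8027]  x^+=[-3.6667, -2.2495]  P^+=[0.4663 0.1054; 0.1054 0.7997]
step 2: x^-=[-3.9142, -2.2495]  P^-=[0.6592 0.2063; 0.2063 0.9897]  H_jac=[0.1104 -0.1921]  S=[0.5358]  K=[0.0618; -0.3123]  nu=[-0.9832]  x^+=[-3.9749, -1.9424]  P^+=[0.6572 0.2167; 0.2167 0.9375]
step 3: x^-=[-4.1886, -1.9424]  P^-=[0.8762 0.3328; 0.3328 1.1275]  H_jac=[0.0911 -0.1965]  S=[0.5389]  K=[0.0268; -0.3548]  nu=[-0.1426]  x^+=[-4.1924, -1.8918]  P^+=[0.8758 0.3379; 0.3379 1.0597]

H_jac[0,0] = 0.0911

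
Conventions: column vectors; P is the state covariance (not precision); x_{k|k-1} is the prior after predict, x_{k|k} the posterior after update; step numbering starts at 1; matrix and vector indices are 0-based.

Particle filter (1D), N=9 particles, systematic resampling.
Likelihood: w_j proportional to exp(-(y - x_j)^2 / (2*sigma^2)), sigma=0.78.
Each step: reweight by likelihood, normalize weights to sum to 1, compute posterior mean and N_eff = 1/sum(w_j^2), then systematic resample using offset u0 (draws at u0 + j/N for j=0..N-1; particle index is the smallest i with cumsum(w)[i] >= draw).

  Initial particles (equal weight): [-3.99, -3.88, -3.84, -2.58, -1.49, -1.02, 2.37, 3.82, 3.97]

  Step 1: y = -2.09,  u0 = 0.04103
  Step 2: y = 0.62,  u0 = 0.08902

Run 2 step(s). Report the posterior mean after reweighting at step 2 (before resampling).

step 1: w=[0.0238, 0.0333, 0.0374, 0.3802, 0.3445, 0.1808, 0.0000, 0.0000, 0.0000]  mean=-2.0465  Neff=3.3443  idx=[1, 3, 3, 3, 4, 4, 4, 4, 5]
step 2: w=[0.0000, 0.0010, 0.0010, 0.0010, 0.1207, 0.1207, 0.1207, 0.1207, 0.5139]  mean=-1.2518  Neff=3.1013  idx=[4, 5, 6, 7, 8, 8, 8, 8, 8]

post_mean = -1.2518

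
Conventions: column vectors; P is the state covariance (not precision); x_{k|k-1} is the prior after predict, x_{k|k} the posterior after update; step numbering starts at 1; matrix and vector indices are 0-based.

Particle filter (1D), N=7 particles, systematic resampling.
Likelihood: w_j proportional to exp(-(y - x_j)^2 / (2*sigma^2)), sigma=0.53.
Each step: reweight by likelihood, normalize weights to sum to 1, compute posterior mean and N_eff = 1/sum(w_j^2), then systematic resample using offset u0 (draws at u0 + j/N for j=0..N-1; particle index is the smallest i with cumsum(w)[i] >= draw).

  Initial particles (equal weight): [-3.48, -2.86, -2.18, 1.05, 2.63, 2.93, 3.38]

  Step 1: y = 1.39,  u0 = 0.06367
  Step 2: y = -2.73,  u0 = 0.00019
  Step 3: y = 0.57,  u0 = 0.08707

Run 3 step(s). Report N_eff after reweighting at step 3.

step 1: w=[0.0000, 0.0000, 0.0000, 0.9102, 0.0724, 0.0164, 0.0010]  mean=1.1975  Neff=1.1991  idx=[3, 3, 3, 3, 3, 3, 4]
step 2: w=[0.1667, 0.1667, 0.1667, 0.1667, 0.1667, 0.1667, 0.0000]  mean=1.0500  Neff=6.0000  idx=[0, 0, 1, 2, 3, 4, 5]
step 3: w=[0.1429, 0.1429, 0.1429, 0.1429, 0.1429, 0.1429, 0.1429]  mean=1.0500  Neff=7.0000  idx=[0, 1, 2, 3, 4, 5, 6]

N_eff = 7.0000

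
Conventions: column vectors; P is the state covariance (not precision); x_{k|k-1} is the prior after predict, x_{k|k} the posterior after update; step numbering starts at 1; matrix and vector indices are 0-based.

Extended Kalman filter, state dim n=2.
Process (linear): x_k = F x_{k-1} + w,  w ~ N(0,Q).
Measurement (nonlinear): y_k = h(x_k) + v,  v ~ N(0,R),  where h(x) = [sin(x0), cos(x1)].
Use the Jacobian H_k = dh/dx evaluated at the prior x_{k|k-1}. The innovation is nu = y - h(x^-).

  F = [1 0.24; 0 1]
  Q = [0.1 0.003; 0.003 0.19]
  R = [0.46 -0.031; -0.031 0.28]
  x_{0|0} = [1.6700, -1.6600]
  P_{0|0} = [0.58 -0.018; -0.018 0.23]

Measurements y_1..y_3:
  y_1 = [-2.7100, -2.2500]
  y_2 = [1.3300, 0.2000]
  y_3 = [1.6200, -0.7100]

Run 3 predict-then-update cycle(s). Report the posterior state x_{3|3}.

x_post = [0.7937, -2.6898]

step 1: x^-=[1.2716, -1.6600]  P^-=[0.6846 0.0402; 0.0402 0.4200]  H_jac=[0.2948 0.0000; 0.0000 0.9960]  S=[0.5195 -0.0192; -0.0192 0.6967]  K=[0.3910 0.0682; 0.0450 0.6017]  nu=[-3.6656, -2.1609]  x^+=[-0.3090, -3.1254]  P^+=[0.6030 0.0070; 0.0070 0.1678]
step 2: x^-=[-1.0591, -3.1254]  P^-=[0.7160 0.0503; 0.0503 0.3578]  H_jac=[0.4897 0.0000; 0.0000 0.0162]  S=[0.6317 -0.0306; -0.0306 0.2801]  K=[0.5581 0.0639; 0.0402 0.0251]  nu=[2.2019, 1.1999]  x^+=[0.2465, -3.0068]  P^+=[0.5203 0.0362; 0.0362 0.3566]
step 3: x^-=[-0.4751, -3.0068]  P^-=[0.6582 0.1248; 0.1248 0.5466]  H_jac=[0.8892 0.0000; 0.0000 0.1344]  S=[0.9805 -0.0161; -0.0161 0.2899]  K=[0.5984 0.0911; 0.1174 0.2600]  nu=[2.0774, 0.2809]  x^+=[0.7937, -2.6898]  P^+=[0.3064 0.0517; 0.0517 0.5145]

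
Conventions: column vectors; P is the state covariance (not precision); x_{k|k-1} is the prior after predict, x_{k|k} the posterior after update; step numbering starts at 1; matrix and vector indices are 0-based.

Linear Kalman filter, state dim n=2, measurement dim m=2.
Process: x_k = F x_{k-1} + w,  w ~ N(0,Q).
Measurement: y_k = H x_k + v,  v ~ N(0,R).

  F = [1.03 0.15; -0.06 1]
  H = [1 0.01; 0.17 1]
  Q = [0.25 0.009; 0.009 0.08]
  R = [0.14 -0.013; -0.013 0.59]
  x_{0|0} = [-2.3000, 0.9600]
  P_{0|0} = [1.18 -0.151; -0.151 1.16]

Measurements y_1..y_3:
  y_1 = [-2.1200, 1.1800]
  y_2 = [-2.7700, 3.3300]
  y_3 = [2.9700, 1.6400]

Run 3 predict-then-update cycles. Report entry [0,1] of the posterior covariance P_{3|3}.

step 1: x^-=[-2.2250, 1.0980]  P^-=[1.4813 -0.0441; -0.0441 1.2624]  S=[1.6205 0.2073; 0.2073 1.8802]  K=[0.9125 0.0099; -0.1063 0.6791]  nu=[0.0940, 0.4603]  x^+=[-2.1347, 1.4006]  P^+=[0.1279 -0.0278; -0.0278 0.4068]
step 2: x^-=[-1.9886, 1.5287]  P^-=[0.3863 0.0338; 0.0338 0.4906]  S=[0.5270 0.0914; 0.0914 1.1032]  K=[0.7284 0.0298; -0.0047 0.4503]  nu=[-0.7967, 2.1394]  x^+=[-2.5052, 2.4957]  P^+=[0.1017 -0.0092; -0.0092 0.2673]
step 3: x^-=[-2.2060, 2.6461]  P^-=[0.3611 0.0334; 0.0334 0.3488]  S=[0.5018 0.0854; 0.0854 0.9606]  K=[0.7143 0.0352; 0.0110 0.3680]  nu=[5.1496, -0.6310]  x^+=[1.4498, 2.4703]  P^+=[0.0996 -0.0054; -0.0054 0.2179]

P_post[0,1] = -0.0054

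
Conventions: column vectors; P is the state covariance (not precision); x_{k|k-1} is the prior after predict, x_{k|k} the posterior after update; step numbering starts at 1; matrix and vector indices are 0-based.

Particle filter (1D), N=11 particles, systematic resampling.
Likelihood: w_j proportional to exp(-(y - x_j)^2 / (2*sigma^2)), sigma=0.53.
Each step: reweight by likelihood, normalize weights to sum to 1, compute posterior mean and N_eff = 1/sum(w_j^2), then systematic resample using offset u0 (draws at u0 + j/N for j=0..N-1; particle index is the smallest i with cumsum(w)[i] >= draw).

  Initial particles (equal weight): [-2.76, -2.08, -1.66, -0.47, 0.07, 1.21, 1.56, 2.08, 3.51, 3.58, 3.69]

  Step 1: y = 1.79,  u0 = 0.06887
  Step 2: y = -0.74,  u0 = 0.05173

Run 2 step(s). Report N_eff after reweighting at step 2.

N_eff = 2.7422

step 1: w=[0.0000, 0.0000, 0.0000, 0.0000, 0.0022, 0.2352, 0.3896, 0.3686, 0.0022, 0.0014, 0.0007]  mean=1.6746  Neff=2.9156  idx=[5, 5, 6, 6, 6, 6, 6, 7, 7, 7, 7]
step 2: w=[0.4244, 0.4244, 0.0300, 0.0300, 0.0300, 0.0300, 0.0300, 0.0003, 0.0003, 0.0003, 0.0003]  mean=1.2635  Neff=2.7422  idx=[0, 0, 0, 0, 0, 1, 1, 1, 1, 2, 5]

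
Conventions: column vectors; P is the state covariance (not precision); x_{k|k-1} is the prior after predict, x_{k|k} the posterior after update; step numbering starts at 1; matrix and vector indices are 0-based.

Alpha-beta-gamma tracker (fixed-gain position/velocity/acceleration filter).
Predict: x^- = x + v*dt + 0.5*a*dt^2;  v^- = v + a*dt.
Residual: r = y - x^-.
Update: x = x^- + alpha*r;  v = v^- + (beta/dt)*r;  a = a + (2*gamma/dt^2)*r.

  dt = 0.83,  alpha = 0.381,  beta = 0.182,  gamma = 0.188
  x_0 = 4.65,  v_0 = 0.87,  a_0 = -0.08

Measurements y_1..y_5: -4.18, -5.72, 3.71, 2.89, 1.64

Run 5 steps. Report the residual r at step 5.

resid = 10.6850

step 1: x_pred=5.3445  r=-9.5245  x^+=1.7157  v^+=-1.2849  a^+=-5.2785
step 2: x_pred=-1.1690  r=-4.5510  x^+=-2.9029  v^+=-6.6640  a^+=-7.7624
step 3: x_pred=-11.1078  r=14.8178  x^+=-5.4622  v^+=-9.8576  a^+=0.3251
step 4: x_pred=-13.5320  r=16.4220  x^+=-7.2752  v^+=-5.9868  a^+=9.2882
step 5: x_pred=-9.0450  r=10.6850  x^+=-4.9740  v^+=4.0654  a^+=15.1200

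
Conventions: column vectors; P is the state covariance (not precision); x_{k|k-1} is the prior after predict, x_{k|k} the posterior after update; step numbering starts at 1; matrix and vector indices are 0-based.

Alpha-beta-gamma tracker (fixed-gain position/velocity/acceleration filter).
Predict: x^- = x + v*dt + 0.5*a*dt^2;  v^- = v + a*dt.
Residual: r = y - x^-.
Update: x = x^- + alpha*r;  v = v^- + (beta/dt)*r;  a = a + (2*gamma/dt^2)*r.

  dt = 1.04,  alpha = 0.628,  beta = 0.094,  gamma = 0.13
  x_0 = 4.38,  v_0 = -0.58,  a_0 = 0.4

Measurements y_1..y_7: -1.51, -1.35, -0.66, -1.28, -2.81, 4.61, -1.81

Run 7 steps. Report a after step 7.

step 1: x_pred=3.9931  r=-5.5031  x^+=0.5372  v^+=-0.6614  a^+=-0.9229
step 2: x_pred=-0.6498  r=-0.7002  x^+=-1.0895  v^+=-1.6845  a^+=-1.0912
step 3: x_pred=-3.4315  r=2.7715  x^+=-1.6910  v^+=-2.5688  a^+=-0.4250
step 4: x_pred=-4.5924  r=3.3124  x^+=-2.5122  v^+=-2.7114  a^+=0.3713
step 5: x_pred=-5.1313  r=2.3213  x^+=-3.6735  v^+=-2.1155  a^+=0.9293
step 6: x_pred=-5.3710  r=9.9810  x^+=0.8971  v^+=-0.2469  a^+=3.3286
step 7: x_pred=2.4404  r=-4.2504  x^+=-0.2289  v^+=2.8306  a^+=2.3068

a_post = 2.3068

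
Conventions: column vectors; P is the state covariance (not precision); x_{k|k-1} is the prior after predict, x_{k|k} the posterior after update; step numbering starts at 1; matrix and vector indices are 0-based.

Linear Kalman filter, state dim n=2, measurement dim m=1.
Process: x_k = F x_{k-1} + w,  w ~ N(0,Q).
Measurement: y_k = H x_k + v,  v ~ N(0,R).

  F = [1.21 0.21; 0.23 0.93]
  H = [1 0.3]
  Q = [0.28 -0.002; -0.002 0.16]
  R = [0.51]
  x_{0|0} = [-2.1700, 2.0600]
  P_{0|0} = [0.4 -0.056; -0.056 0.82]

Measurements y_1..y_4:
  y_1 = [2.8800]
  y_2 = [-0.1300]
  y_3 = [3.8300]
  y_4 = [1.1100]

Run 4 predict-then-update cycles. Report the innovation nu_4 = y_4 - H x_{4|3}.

innov = [-2.7670]

step 1: x^-=[-2.1931, 1.4167]  P^-=[0.8733 0.2037; 0.2037 0.8664]  S=[1.5836]  K=[0.5901; 0.2928]  nu=[4.6481]  x^+=[0.5497, 2.7777]  P^+=[0.3219 -0.0699; -0.0699 0.7307]
step 2: x^-=[1.2485, 2.7097]  P^-=[0.7480 0.1483; 0.1483 0.7791]  S=[1.4171]  K=[0.5592; 0.2696]  nu=[-2.1914]  x^+=[0.0230, 2.1189]  P^+=[0.3048 -0.0654; -0.0654 0.6761]
step 3: x^-=[0.4728, 1.9759]  P^-=[0.7229 0.1382; 0.1382 0.7329]  S=[1.3818]  K=[0.5532; 0.2591]  nu=[2.7645]  x^+=[2.0020, 2.6923]  P^+=[0.3001 -0.0599; -0.0599 0.6401]
step 4: x^-=[2.9878, 2.9642]  P^-=[0.7171 0.1363; 0.1363 0.7039]  S=[1.3722]  K=[0.5524; 0.2532]  nu=[-2.7670]  x^+=[1.4593, 2.2637]  P^+=[0.2984 -0.0557; -0.0557 0.6160]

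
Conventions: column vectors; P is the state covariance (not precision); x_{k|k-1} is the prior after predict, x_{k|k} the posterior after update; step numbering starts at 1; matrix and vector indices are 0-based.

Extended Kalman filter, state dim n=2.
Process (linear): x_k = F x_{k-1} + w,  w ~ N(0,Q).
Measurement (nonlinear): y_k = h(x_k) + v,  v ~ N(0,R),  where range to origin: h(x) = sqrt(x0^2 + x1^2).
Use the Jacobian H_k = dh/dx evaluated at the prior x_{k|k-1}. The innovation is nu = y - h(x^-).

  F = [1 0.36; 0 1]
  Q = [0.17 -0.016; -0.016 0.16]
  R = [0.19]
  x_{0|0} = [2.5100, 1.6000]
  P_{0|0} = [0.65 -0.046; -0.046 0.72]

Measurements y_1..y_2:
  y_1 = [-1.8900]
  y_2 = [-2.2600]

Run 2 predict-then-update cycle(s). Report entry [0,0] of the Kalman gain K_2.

step 1: x^-=[3.0860, 1.6000]  P^-=[0.8802 0.1972; 0.1972 0.8800]  H_jac=[0.8878 0.4603]  S=[1.2313]  K=[0.7083; 0.4711]  nu=[-5.3661]  x^+=[-0.7150, -0.9282]  P^+=[0.2624 -0.2137; -0.2137 0.6067]
step 2: x^-=[-1.0491, -0.9282]  P^-=[0.3572 -0.0113; -0.0113 0.7667]  H_jac=[-0.7490 -0.6626]  S=[0.7157]  K=[-0.3633; -0.6979]  nu=[-3.6608]  x^+=[0.2807, 1.6269]  P^+=[0.2627 -0.1928; -0.1928 0.4180]

K[0,0] = -0.3633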